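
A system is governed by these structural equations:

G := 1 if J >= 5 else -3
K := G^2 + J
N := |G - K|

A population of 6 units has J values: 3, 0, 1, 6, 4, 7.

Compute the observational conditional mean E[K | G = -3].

11

E[K|G=-3] averages over only the 4 units with G=-3 (J = 3, 0, 1, 4): K = 12, 9, 10, 13, mean 11.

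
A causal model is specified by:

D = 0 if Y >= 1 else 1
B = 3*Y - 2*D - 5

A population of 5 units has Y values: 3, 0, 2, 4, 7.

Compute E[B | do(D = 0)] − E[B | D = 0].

-2.4

Under do(D=0), D's equation is replaced by D=0 for every unit. Per-unit B: 4, -5, 1, 7, 16. Mean = 4.6.
Observing D=0 restricts to units where D's equation naturally yields 0: Y ∈ {3, 2, 4, 7}. In that subpopulation B = 4, 1, 7, 16, mean 7.
Difference = 4.6 − 7 = -2.4.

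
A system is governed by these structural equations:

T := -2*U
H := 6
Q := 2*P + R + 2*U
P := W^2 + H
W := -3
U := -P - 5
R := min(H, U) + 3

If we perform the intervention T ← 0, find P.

Intervening sets T = 0 and removes its equation (T := -2*U).
P is not downstream of the intervention, so its value is determined by the original equations.
P = W^2 + H  [with W=-3, H=6]  = 15

15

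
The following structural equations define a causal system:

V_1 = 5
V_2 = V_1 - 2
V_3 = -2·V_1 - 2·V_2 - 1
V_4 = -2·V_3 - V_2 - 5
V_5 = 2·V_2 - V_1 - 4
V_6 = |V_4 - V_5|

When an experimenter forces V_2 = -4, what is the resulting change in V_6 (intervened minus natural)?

Under do(V_2=-4), the mechanism V_2 = V_1 - 2 is discarded; V_2 is fixed at -4.
V_3 = -2·V_1 - 2·V_2 - 1  [with V_1=5, V_2=-4]  = -3
V_4 = -2·V_3 - V_2 - 5  [with V_3=-3, V_2=-4]  = 5
V_5 = 2·V_2 - V_1 - 4  [with V_2=-4, V_1=5]  = -17
V_6 = |V_4 - V_5|  [with V_4=5, V_5=-17]  = 22
Without intervention: V_2 = V_1 - 2  [with V_1=5]  = 3; V_3 = -2·V_1 - 2·V_2 - 1  [with V_1=5, V_2=3]  = -17; V_4 = -2·V_3 - V_2 - 5  [with V_3=-17, V_2=3]  = 26; V_5 = 2·V_2 - V_1 - 4  [with V_2=3, V_1=5]  = -3; V_6 = |V_4 - V_5|  [with V_4=26, V_5=-3]  = 29.
Change = 22 − 29 = -7.

-7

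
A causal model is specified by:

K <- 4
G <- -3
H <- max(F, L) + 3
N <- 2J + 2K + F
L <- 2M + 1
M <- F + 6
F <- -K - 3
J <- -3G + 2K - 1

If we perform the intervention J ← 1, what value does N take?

3

do(J=1) replaces the equation J <- -3G + 2K - 1 with the constant J = 1.
F = -K - 3  [with K=4]  = -7
N = 2J + 2K + F  [with J=1, K=4, F=-7]  = 3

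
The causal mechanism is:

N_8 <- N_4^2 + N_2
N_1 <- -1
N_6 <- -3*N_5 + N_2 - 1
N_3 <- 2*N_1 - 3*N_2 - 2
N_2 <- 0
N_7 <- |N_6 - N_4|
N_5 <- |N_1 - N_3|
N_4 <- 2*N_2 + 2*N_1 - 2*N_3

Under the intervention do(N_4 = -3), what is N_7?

The intervention breaks the incoming arrows to N_4: N_4 <- 2*N_2 + 2*N_1 - 2*N_3 no longer applies, and N_4 = -3.
N_3 = 2*N_1 - 3*N_2 - 2  [with N_1=-1, N_2=0]  = -4
N_5 = |N_1 - N_3|  [with N_1=-1, N_3=-4]  = 3
N_6 = -3*N_5 + N_2 - 1  [with N_5=3, N_2=0]  = -10
N_7 = |N_6 - N_4|  [with N_6=-10, N_4=-3]  = 7

7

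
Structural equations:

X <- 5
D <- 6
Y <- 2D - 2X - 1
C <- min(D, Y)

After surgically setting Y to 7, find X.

Under do(Y=7), the mechanism Y <- 2D - 2X - 1 is discarded; Y is fixed at 7.
X is not downstream of the intervention, so its value is determined by the original equations.

5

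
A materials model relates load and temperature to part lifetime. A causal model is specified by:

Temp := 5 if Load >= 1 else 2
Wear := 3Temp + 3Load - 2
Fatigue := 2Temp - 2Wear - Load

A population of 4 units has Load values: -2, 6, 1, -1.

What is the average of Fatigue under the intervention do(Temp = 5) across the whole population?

-23

Under do(Temp=5), Temp's equation is replaced by Temp=5 for every unit. Per-unit Fatigue: -2, -58, -23, -9. Mean = -23.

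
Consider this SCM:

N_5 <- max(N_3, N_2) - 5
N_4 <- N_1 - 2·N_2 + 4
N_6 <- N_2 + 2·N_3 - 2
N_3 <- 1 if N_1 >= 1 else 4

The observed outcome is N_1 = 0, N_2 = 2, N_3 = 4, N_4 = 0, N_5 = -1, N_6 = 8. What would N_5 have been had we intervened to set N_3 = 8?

do(N_3=8) replaces the equation N_3 <- 1 if N_1 >= 1 else 4 with the constant N_3 = 8.
N_5 = max(N_3, N_2) - 5  [with N_3=8, N_2=2]  = 3

3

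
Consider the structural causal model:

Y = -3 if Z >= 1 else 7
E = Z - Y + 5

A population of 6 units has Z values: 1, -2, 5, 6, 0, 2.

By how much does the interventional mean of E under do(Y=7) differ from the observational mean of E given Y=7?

3

do(Y=7) breaks Y's dependence on Z. With Y=7 fixed, E across the units is -1, -4, 3, 4, -2, 0, mean 0.
Observing Y=7 restricts to units where Y's equation naturally yields 7: Z ∈ {-2, 0}. In that subpopulation E = -4, -2, mean -3.
Difference = 0 − (-3) = 3.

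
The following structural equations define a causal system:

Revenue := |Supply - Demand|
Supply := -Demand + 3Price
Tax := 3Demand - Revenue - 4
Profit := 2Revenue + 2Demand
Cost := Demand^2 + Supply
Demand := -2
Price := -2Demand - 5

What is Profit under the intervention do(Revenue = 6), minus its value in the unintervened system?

10

Under do(Revenue=6), the mechanism Revenue := |Supply - Demand| is discarded; Revenue is fixed at 6.
Profit = 2Revenue + 2Demand  [with Revenue=6, Demand=-2]  = 8
Without intervention: Price = -2Demand - 5  [with Demand=-2]  = -1; Supply = -Demand + 3Price  [with Demand=-2, Price=-1]  = -1; Revenue = |Supply - Demand|  [with Supply=-1, Demand=-2]  = 1; Profit = 2Revenue + 2Demand  [with Revenue=1, Demand=-2]  = -2.
Change = 8 − (-2) = 10.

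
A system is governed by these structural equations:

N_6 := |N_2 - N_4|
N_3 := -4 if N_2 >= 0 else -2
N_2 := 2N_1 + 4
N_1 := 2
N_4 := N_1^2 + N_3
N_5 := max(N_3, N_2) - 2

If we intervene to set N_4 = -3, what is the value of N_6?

11

Under do(N_4=-3), the mechanism N_4 := N_1^2 + N_3 is discarded; N_4 is fixed at -3.
N_2 = 2N_1 + 4  [with N_1=2]  = 8
N_6 = |N_2 - N_4|  [with N_2=8, N_4=-3]  = 11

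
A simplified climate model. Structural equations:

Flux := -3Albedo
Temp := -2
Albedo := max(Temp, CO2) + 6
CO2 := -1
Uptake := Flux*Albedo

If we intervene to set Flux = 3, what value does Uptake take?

Intervening sets Flux = 3 and removes its equation (Flux := -3Albedo).
Albedo = max(Temp, CO2) + 6  [with Temp=-2, CO2=-1]  = 5
Uptake = Flux*Albedo  [with Flux=3, Albedo=5]  = 15

15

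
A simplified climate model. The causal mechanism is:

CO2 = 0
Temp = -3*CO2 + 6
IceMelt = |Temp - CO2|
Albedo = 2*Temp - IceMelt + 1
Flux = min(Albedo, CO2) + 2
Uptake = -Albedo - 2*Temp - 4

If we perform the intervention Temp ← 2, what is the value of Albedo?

3

Under do(Temp=2), the mechanism Temp = -3*CO2 + 6 is discarded; Temp is fixed at 2.
IceMelt = |Temp - CO2|  [with Temp=2, CO2=0]  = 2
Albedo = 2*Temp - IceMelt + 1  [with Temp=2, IceMelt=2]  = 3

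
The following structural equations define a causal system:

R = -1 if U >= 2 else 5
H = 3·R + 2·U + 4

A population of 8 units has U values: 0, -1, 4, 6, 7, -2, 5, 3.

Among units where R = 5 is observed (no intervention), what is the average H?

E[H|R=5] averages over only the 3 units with R=5 (U = 0, -1, -2): H = 19, 17, 15, mean 17.

17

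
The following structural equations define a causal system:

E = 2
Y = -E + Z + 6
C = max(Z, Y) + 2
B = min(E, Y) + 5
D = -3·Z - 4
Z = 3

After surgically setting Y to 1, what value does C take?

Under do(Y=1), the mechanism Y = -E + Z + 6 is discarded; Y is fixed at 1.
C = max(Z, Y) + 2  [with Z=3, Y=1]  = 5

5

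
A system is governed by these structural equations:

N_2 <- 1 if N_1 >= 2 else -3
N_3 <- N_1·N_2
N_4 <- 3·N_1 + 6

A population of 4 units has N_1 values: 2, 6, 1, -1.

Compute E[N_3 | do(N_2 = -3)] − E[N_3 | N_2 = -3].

-6

The intervention sets N_2=-3 in all 4 units regardless of N_1. Recomputing N_3 per unit gives -6, -18, -3, 3; average -6.
Observing N_2=-3 restricts to units where N_2's equation naturally yields -3: N_1 ∈ {1, -1}. In that subpopulation N_3 = -3, 3, mean 0.
Difference = -6 − 0 = -6.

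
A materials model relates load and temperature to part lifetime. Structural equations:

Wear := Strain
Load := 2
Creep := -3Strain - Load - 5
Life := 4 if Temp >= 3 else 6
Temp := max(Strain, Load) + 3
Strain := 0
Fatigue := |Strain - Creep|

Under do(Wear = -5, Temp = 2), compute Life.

The joint intervention fixes Wear = -5, Temp = 2, removing each variable's own equation.
Life = 4 if Temp >= 3 else 6  [with Temp=2]  = 6

6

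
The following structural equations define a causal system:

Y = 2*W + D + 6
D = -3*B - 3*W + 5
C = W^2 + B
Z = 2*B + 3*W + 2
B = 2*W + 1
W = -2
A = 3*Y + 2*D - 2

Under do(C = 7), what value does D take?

20

do(C=7) replaces the equation C = W^2 + B with the constant C = 7.
D is not downstream of the intervention, so its value is determined by the original equations.
B = 2*W + 1  [with W=-2]  = -3
D = -3*B - 3*W + 5  [with B=-3, W=-2]  = 20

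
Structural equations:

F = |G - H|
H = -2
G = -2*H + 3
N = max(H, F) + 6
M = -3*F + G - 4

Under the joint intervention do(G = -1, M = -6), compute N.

7

The joint intervention fixes G = -1, M = -6, removing each variable's own equation.
F = |G - H|  [with G=-1, H=-2]  = 1
N = max(H, F) + 6  [with H=-2, F=1]  = 7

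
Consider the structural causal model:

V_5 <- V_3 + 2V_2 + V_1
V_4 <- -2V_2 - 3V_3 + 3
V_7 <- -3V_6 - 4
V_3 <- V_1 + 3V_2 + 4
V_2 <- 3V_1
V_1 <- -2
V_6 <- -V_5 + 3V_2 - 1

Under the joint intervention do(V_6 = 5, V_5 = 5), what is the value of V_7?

-19

Setting V_6 = 5, V_5 = 5 by intervention discards those variables' equations.
V_7 = -3V_6 - 4  [with V_6=5]  = -19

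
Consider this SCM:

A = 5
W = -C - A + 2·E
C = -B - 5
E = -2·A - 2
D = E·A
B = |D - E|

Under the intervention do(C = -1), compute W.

-28

The intervention breaks the incoming arrows to C: C = -B - 5 no longer applies, and C = -1.
E = -2·A - 2  [with A=5]  = -12
W = -C - A + 2·E  [with C=-1, A=5, E=-12]  = -28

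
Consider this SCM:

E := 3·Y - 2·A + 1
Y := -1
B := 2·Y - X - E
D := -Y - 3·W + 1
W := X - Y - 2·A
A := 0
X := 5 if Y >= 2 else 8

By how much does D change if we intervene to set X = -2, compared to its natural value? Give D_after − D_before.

30

The intervention breaks the incoming arrows to X: X := 5 if Y >= 2 else 8 no longer applies, and X = -2.
W = X - Y - 2·A  [with X=-2, Y=-1, A=0]  = -1
D = -Y - 3·W + 1  [with Y=-1, W=-1]  = 5
Without intervention: X = 5 if Y >= 2 else 8  [with Y=-1]  = 8; W = X - Y - 2·A  [with X=8, Y=-1, A=0]  = 9; D = -Y - 3·W + 1  [with Y=-1, W=9]  = -25.
Change = 5 − (-25) = 30.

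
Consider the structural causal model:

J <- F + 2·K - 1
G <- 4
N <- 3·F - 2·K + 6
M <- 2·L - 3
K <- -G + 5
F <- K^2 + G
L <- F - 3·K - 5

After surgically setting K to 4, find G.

Under do(K=4), the mechanism K <- -G + 5 is discarded; K is fixed at 4.
G is not downstream of the intervention, so its value is determined by the original equations.

4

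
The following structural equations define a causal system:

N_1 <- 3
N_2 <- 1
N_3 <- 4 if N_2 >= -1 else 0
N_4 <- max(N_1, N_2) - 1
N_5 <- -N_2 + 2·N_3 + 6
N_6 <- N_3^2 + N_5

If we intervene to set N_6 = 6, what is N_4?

2

do(N_6=6) replaces the equation N_6 <- N_3^2 + N_5 with the constant N_6 = 6.
No directed path runs from N_6 to N_4, so N_4 keeps its natural value.
N_4 = max(N_1, N_2) - 1  [with N_1=3, N_2=1]  = 2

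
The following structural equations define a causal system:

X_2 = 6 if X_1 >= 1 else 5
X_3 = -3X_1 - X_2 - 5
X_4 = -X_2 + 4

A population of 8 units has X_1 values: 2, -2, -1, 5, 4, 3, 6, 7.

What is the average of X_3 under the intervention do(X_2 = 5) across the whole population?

Every unit gets X_2=5 under the intervention. X_3 values become -16, -4, -7, -25, -22, -19, -28, -31; E[X_3|do(X_2=5)] = -19.

-19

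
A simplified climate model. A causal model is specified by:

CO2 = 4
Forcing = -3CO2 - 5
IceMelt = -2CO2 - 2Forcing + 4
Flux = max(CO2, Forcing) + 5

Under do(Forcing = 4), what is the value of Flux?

9

Under do(Forcing=4), the mechanism Forcing = -3CO2 - 5 is discarded; Forcing is fixed at 4.
Flux = max(CO2, Forcing) + 5  [with CO2=4, Forcing=4]  = 9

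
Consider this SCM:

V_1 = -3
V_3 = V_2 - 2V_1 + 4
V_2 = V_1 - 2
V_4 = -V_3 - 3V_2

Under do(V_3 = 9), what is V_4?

The intervention breaks the incoming arrows to V_3: V_3 = V_2 - 2V_1 + 4 no longer applies, and V_3 = 9.
V_2 = V_1 - 2  [with V_1=-3]  = -5
V_4 = -V_3 - 3V_2  [with V_3=9, V_2=-5]  = 6

6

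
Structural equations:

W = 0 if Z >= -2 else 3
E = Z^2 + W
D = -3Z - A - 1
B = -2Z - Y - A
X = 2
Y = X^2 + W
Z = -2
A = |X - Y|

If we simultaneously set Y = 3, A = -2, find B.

3

The joint intervention fixes Y = 3, A = -2, removing each variable's own equation.
B = -2Z - Y - A  [with Z=-2, Y=3, A=-2]  = 3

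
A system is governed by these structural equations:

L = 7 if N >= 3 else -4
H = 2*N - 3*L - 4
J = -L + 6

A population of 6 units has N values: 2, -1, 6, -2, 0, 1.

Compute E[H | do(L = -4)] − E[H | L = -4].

The intervention sets L=-4 in all 6 units regardless of N. Recomputing H per unit gives 12, 6, 20, 4, 8, 10; average 10.
E[H|L=-4] averages over only the 5 units with L=-4 (N = 2, -1, -2, 0, 1): H = 12, 6, 4, 8, 10, mean 8.
Difference = 10 − 8 = 2.

2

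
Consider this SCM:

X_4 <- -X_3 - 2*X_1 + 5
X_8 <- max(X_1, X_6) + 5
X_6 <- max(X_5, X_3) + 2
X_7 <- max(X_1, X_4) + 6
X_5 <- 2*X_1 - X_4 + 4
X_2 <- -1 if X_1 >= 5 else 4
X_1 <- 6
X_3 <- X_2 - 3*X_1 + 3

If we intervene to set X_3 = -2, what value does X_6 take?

23

The intervention breaks the incoming arrows to X_3: X_3 <- X_2 - 3*X_1 + 3 no longer applies, and X_3 = -2.
X_4 = -X_3 - 2*X_1 + 5  [with X_3=-2, X_1=6]  = -5
X_5 = 2*X_1 - X_4 + 4  [with X_1=6, X_4=-5]  = 21
X_6 = max(X_5, X_3) + 2  [with X_5=21, X_3=-2]  = 23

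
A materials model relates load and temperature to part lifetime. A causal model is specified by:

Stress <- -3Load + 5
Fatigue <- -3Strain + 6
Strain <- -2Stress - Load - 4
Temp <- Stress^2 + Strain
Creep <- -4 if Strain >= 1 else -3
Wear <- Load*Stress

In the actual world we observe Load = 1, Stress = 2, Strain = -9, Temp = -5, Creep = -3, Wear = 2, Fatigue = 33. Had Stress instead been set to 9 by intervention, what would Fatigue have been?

Under do(Stress=9), the mechanism Stress <- -3Load + 5 is discarded; Stress is fixed at 9.
Strain = -2Stress - Load - 4  [with Stress=9, Load=1]  = -23
Fatigue = -3Strain + 6  [with Strain=-23]  = 75

75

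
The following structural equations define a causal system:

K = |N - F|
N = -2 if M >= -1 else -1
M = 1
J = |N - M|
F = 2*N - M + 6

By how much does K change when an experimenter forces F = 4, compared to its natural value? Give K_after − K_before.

Intervening sets F = 4 and removes its equation (F = 2*N - M + 6).
N = -2 if M >= -1 else -1  [with M=1]  = -2
K = |N - F|  [with N=-2, F=4]  = 6
Without intervention: N = -2 if M >= -1 else -1  [with M=1]  = -2; F = 2*N - M + 6  [with N=-2, M=1]  = 1; K = |N - F|  [with N=-2, F=1]  = 3.
Change = 6 − 3 = 3.

3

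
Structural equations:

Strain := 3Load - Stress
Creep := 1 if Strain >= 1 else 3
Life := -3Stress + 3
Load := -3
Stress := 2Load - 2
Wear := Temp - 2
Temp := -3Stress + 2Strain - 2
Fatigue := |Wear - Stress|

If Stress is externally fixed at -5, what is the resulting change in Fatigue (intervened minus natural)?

Under do(Stress=-5), the mechanism Stress := 2Load - 2 is discarded; Stress is fixed at -5.
Strain = 3Load - Stress  [with Load=-3, Stress=-5]  = -4
Temp = -3Stress + 2Strain - 2  [with Stress=-5, Strain=-4]  = 5
Wear = Temp - 2  [with Temp=5]  = 3
Fatigue = |Wear - Stress|  [with Wear=3, Stress=-5]  = 8
Without intervention: Stress = 2Load - 2  [with Load=-3]  = -8; Strain = 3Load - Stress  [with Load=-3, Stress=-8]  = -1; Temp = -3Stress + 2Strain - 2  [with Stress=-8, Strain=-1]  = 20; Wear = Temp - 2  [with Temp=20]  = 18; Fatigue = |Wear - Stress|  [with Wear=18, Stress=-8]  = 26.
Change = 8 − 26 = -18.

-18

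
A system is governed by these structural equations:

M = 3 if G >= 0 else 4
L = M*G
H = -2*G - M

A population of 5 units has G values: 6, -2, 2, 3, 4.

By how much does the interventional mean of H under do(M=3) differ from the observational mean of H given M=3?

2.3

do(M=3) breaks M's dependence on G. With M=3 fixed, H across the units is -15, 1, -7, -9, -11, mean -8.2.
Observing M=3 restricts to units where M's equation naturally yields 3: G ∈ {6, 2, 3, 4}. In that subpopulation H = -15, -7, -9, -11, mean -10.5.
Difference = -8.2 − (-10.5) = 2.3.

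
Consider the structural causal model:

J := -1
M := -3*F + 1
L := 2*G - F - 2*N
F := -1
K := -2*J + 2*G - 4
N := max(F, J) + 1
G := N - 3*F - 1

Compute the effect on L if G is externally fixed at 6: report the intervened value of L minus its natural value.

Under do(G=6), the mechanism G := N - 3*F - 1 is discarded; G is fixed at 6.
N = max(F, J) + 1  [with F=-1, J=-1]  = 0
L = 2*G - F - 2*N  [with G=6, F=-1, N=0]  = 13
Without intervention: N = max(F, J) + 1  [with F=-1, J=-1]  = 0; G = N - 3*F - 1  [with N=0, F=-1]  = 2; L = 2*G - F - 2*N  [with G=2, F=-1, N=0]  = 5.
Change = 13 − 5 = 8.

8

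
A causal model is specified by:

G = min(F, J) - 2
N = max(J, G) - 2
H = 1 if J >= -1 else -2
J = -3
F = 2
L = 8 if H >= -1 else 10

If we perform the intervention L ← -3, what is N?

-5

do(L=-3) replaces the equation L = 8 if H >= -1 else 10 with the constant L = -3.
No directed path runs from L to N, so N keeps its natural value.
G = min(F, J) - 2  [with F=2, J=-3]  = -5
N = max(J, G) - 2  [with J=-3, G=-5]  = -5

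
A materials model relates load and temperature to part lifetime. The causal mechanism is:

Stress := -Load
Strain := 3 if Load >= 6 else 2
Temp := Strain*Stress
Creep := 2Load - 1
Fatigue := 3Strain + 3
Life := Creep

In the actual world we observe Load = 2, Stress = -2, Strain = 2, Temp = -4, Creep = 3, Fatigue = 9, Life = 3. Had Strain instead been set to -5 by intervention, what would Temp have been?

The intervention breaks the incoming arrows to Strain: Strain := 3 if Load >= 6 else 2 no longer applies, and Strain = -5.
Stress = -Load  [with Load=2]  = -2
Temp = Strain*Stress  [with Strain=-5, Stress=-2]  = 10

10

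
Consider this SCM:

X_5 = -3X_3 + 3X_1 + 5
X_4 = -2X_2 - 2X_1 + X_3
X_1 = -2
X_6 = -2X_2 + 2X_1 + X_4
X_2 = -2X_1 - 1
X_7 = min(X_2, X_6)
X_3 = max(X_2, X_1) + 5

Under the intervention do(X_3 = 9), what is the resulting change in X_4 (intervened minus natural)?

1

The intervention breaks the incoming arrows to X_3: X_3 = max(X_2, X_1) + 5 no longer applies, and X_3 = 9.
X_2 = -2X_1 - 1  [with X_1=-2]  = 3
X_4 = -2X_2 - 2X_1 + X_3  [with X_2=3, X_1=-2, X_3=9]  = 7
Without intervention: X_2 = -2X_1 - 1  [with X_1=-2]  = 3; X_3 = max(X_2, X_1) + 5  [with X_2=3, X_1=-2]  = 8; X_4 = -2X_2 - 2X_1 + X_3  [with X_2=3, X_1=-2, X_3=8]  = 6.
Change = 7 − 6 = 1.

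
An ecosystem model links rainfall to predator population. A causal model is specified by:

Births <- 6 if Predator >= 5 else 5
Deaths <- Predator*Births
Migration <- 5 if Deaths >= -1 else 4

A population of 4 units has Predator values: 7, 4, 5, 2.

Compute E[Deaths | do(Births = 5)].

The intervention sets Births=5 in all 4 units regardless of Predator. Recomputing Deaths per unit gives 35, 20, 25, 10; average 22.5.

22.5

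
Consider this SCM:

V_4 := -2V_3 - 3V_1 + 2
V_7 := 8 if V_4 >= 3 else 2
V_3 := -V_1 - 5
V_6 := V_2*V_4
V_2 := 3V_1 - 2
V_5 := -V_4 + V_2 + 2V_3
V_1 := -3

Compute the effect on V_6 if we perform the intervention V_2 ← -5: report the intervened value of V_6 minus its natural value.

Under do(V_2=-5), the mechanism V_2 := 3V_1 - 2 is discarded; V_2 is fixed at -5.
V_3 = -V_1 - 5  [with V_1=-3]  = -2
V_4 = -2V_3 - 3V_1 + 2  [with V_3=-2, V_1=-3]  = 15
V_6 = V_2*V_4  [with V_2=-5, V_4=15]  = -75
Without intervention: V_2 = 3V_1 - 2  [with V_1=-3]  = -11; V_3 = -V_1 - 5  [with V_1=-3]  = -2; V_4 = -2V_3 - 3V_1 + 2  [with V_3=-2, V_1=-3]  = 15; V_6 = V_2*V_4  [with V_2=-11, V_4=15]  = -165.
Change = -75 − (-165) = 90.

90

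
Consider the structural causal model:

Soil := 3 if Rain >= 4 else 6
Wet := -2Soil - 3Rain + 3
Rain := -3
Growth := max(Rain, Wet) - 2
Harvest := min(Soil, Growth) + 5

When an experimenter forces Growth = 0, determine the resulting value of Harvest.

Intervening sets Growth = 0 and removes its equation (Growth := max(Rain, Wet) - 2).
Soil = 3 if Rain >= 4 else 6  [with Rain=-3]  = 6
Harvest = min(Soil, Growth) + 5  [with Soil=6, Growth=0]  = 5

5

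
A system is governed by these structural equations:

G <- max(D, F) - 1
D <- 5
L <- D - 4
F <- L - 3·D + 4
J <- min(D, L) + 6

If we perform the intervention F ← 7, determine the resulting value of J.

do(F=7) replaces the equation F <- L - 3·D + 4 with the constant F = 7.
J is not downstream of the intervention, so its value is determined by the original equations.
L = D - 4  [with D=5]  = 1
J = min(D, L) + 6  [with D=5, L=1]  = 7

7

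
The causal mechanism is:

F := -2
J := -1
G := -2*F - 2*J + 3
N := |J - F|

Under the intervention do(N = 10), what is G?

Under do(N=10), the mechanism N := |J - F| is discarded; N is fixed at 10.
Since G is not a descendant of the intervened variable, it is unaffected.
G = -2*F - 2*J + 3  [with F=-2, J=-1]  = 9

9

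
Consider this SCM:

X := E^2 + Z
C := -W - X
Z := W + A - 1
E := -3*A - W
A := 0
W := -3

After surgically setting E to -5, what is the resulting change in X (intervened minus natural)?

16

Intervening sets E = -5 and removes its equation (E := -3*A - W).
Z = W + A - 1  [with W=-3, A=0]  = -4
X = E^2 + Z  [with E=-5, Z=-4]  = 21
Without intervention: Z = W + A - 1  [with W=-3, A=0]  = -4; E = -3*A - W  [with A=0, W=-3]  = 3; X = E^2 + Z  [with E=3, Z=-4]  = 5.
Change = 21 − 5 = 16.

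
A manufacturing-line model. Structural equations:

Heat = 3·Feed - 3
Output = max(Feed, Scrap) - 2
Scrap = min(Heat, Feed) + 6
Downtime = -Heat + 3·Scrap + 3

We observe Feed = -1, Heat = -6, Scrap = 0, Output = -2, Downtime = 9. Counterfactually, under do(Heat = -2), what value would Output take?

Under do(Heat=-2), the mechanism Heat = 3·Feed - 3 is discarded; Heat is fixed at -2.
Scrap = min(Heat, Feed) + 6  [with Heat=-2, Feed=-1]  = 4
Output = max(Feed, Scrap) - 2  [with Feed=-1, Scrap=4]  = 2

2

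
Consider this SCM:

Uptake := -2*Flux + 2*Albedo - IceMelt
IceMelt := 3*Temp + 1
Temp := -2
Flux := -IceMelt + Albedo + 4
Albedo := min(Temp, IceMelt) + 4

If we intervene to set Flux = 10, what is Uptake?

Intervening sets Flux = 10 and removes its equation (Flux := -IceMelt + Albedo + 4).
IceMelt = 3*Temp + 1  [with Temp=-2]  = -5
Albedo = min(Temp, IceMelt) + 4  [with Temp=-2, IceMelt=-5]  = -1
Uptake = -2*Flux + 2*Albedo - IceMelt  [with Flux=10, Albedo=-1, IceMelt=-5]  = -17

-17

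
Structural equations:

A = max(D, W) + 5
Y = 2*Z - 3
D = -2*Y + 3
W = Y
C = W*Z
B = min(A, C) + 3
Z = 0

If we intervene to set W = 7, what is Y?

The intervention breaks the incoming arrows to W: W = Y no longer applies, and W = 7.
Since Y is not a descendant of the intervened variable, it is unaffected.
Y = 2*Z - 3  [with Z=0]  = -3

-3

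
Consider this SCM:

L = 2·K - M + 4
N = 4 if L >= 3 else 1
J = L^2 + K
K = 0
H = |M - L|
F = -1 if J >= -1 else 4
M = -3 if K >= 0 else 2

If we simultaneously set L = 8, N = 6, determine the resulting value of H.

11

Setting L = 8, N = 6 by intervention discards those variables' equations.
M = -3 if K >= 0 else 2  [with K=0]  = -3
H = |M - L|  [with M=-3, L=8]  = 11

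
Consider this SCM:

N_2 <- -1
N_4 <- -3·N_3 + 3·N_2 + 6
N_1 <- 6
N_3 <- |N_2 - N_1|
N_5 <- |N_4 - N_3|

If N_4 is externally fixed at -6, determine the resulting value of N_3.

7

Under do(N_4=-6), the mechanism N_4 <- -3·N_3 + 3·N_2 + 6 is discarded; N_4 is fixed at -6.
Since N_3 is not a descendant of the intervened variable, it is unaffected.
N_3 = |N_2 - N_1|  [with N_2=-1, N_1=6]  = 7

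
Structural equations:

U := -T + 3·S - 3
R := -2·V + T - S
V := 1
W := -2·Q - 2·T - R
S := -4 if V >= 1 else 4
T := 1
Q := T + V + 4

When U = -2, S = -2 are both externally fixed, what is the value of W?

-15

Under do(U = -2, S = -2), each intervened variable's structural equation is replaced by its fixed value.
Q = T + V + 4  [with T=1, V=1]  = 6
R = -2·V + T - S  [with V=1, T=1, S=-2]  = 1
W = -2·Q - 2·T - R  [with Q=6, T=1, R=1]  = -15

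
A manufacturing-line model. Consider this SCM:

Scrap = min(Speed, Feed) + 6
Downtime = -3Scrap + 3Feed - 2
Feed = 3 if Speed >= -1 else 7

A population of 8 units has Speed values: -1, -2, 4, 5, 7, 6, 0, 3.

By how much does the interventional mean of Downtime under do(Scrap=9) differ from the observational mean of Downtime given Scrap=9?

1.5

Under do(Scrap=9), Scrap's equation is replaced by Scrap=9 for every unit. Per-unit Downtime: -20, -8, -20, -20, -20, -20, -20, -20. Mean = -18.5.
E[Downtime|Scrap=9] averages over only the 5 units with Scrap=9 (Speed = 4, 5, 7, 6, 3): Downtime = -20, -20, -20, -20, -20, mean -20.
Difference = -18.5 − (-20) = 1.5.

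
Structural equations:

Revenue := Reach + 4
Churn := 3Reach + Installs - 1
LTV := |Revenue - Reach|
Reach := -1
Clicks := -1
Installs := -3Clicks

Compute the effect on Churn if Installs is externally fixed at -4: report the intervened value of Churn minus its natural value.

-7

The intervention breaks the incoming arrows to Installs: Installs := -3Clicks no longer applies, and Installs = -4.
Churn = 3Reach + Installs - 1  [with Reach=-1, Installs=-4]  = -8
Without intervention: Installs = -3Clicks  [with Clicks=-1]  = 3; Churn = 3Reach + Installs - 1  [with Reach=-1, Installs=3]  = -1.
Change = -8 − (-1) = -7.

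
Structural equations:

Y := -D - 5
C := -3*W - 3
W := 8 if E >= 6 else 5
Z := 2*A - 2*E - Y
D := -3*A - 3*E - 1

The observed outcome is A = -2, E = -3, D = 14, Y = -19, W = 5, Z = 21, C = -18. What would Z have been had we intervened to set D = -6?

1

The intervention breaks the incoming arrows to D: D := -3*A - 3*E - 1 no longer applies, and D = -6.
Y = -D - 5  [with D=-6]  = 1
Z = 2*A - 2*E - Y  [with A=-2, E=-3, Y=1]  = 1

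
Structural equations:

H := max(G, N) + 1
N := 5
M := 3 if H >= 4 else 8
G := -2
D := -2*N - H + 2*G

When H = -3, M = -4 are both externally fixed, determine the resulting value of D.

The joint intervention fixes H = -3, M = -4, removing each variable's own equation.
D = -2*N - H + 2*G  [with N=5, H=-3, G=-2]  = -11

-11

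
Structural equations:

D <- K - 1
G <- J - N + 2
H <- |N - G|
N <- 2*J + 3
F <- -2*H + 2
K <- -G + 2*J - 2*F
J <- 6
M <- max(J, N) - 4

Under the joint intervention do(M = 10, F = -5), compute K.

Under do(M = 10, F = -5), each intervened variable's structural equation is replaced by its fixed value.
N = 2*J + 3  [with J=6]  = 15
G = J - N + 2  [with J=6, N=15]  = -7
K = -G + 2*J - 2*F  [with G=-7, J=6, F=-5]  = 29

29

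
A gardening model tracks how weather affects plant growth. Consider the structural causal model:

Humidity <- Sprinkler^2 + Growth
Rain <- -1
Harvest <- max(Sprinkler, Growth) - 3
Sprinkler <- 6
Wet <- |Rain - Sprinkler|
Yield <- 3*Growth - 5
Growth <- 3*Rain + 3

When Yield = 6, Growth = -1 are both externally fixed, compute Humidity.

35

Setting Yield = 6, Growth = -1 by intervention discards those variables' equations.
Humidity = Sprinkler^2 + Growth  [with Sprinkler=6, Growth=-1]  = 35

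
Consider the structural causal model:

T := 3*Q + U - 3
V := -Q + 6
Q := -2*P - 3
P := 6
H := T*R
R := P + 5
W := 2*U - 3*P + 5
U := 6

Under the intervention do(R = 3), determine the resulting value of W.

-1

The intervention breaks the incoming arrows to R: R := P + 5 no longer applies, and R = 3.
Since W is not a descendant of the intervened variable, it is unaffected.
W = 2*U - 3*P + 5  [with U=6, P=6]  = -1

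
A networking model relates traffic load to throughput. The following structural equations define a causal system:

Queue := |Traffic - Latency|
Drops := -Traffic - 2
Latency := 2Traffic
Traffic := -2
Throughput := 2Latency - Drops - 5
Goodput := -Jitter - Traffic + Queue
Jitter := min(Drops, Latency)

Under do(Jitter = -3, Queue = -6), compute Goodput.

-1

The joint intervention fixes Jitter = -3, Queue = -6, removing each variable's own equation.
Goodput = -Jitter - Traffic + Queue  [with Jitter=-3, Traffic=-2, Queue=-6]  = -1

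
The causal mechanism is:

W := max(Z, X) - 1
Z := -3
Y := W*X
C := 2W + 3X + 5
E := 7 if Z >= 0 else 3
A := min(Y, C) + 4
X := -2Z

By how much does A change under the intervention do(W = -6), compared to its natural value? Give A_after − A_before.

-66

The intervention breaks the incoming arrows to W: W := max(Z, X) - 1 no longer applies, and W = -6.
X = -2Z  [with Z=-3]  = 6
Y = W*X  [with W=-6, X=6]  = -36
C = 2W + 3X + 5  [with W=-6, X=6]  = 11
A = min(Y, C) + 4  [with Y=-36, C=11]  = -32
Without intervention: X = -2Z  [with Z=-3]  = 6; W = max(Z, X) - 1  [with Z=-3, X=6]  = 5; Y = W*X  [with W=5, X=6]  = 30; C = 2W + 3X + 5  [with W=5, X=6]  = 33; A = min(Y, C) + 4  [with Y=30, C=33]  = 34.
Change = -32 − 34 = -66.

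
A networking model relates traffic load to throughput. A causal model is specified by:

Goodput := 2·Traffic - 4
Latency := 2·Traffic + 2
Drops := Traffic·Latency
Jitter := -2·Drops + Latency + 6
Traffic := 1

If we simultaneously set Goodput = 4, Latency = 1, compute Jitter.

5

Setting Goodput = 4, Latency = 1 by intervention discards those variables' equations.
Drops = Traffic·Latency  [with Traffic=1, Latency=1]  = 1
Jitter = -2·Drops + Latency + 6  [with Drops=1, Latency=1]  = 5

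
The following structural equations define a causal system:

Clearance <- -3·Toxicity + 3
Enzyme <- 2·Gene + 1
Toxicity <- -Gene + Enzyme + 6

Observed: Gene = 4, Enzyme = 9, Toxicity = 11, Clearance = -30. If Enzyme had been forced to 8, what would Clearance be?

Under do(Enzyme=8), the mechanism Enzyme <- 2·Gene + 1 is discarded; Enzyme is fixed at 8.
Toxicity = -Gene + Enzyme + 6  [with Gene=4, Enzyme=8]  = 10
Clearance = -3·Toxicity + 3  [with Toxicity=10]  = -27

-27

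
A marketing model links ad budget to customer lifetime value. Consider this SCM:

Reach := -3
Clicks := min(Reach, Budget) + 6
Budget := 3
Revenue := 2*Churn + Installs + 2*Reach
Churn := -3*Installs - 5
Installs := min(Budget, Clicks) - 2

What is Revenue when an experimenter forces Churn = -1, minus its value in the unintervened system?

14

The intervention breaks the incoming arrows to Churn: Churn := -3*Installs - 5 no longer applies, and Churn = -1.
Clicks = min(Reach, Budget) + 6  [with Reach=-3, Budget=3]  = 3
Installs = min(Budget, Clicks) - 2  [with Budget=3, Clicks=3]  = 1
Revenue = 2*Churn + Installs + 2*Reach  [with Churn=-1, Installs=1, Reach=-3]  = -7
Without intervention: Clicks = min(Reach, Budget) + 6  [with Reach=-3, Budget=3]  = 3; Installs = min(Budget, Clicks) - 2  [with Budget=3, Clicks=3]  = 1; Churn = -3*Installs - 5  [with Installs=1]  = -8; Revenue = 2*Churn + Installs + 2*Reach  [with Churn=-8, Installs=1, Reach=-3]  = -21.
Change = -7 − (-21) = 14.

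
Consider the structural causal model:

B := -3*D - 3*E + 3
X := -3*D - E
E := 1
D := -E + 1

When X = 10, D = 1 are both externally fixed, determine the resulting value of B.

Setting X = 10, D = 1 by intervention discards those variables' equations.
B = -3*D - 3*E + 3  [with D=1, E=1]  = -3

-3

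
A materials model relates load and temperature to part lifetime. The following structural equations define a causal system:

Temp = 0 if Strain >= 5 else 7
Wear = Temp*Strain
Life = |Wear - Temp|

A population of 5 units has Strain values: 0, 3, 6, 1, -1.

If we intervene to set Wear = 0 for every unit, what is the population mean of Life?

Under do(Wear=0), Wear's equation is replaced by Wear=0 for every unit. Per-unit Life: 7, 7, 0, 7, 7. Mean = 5.6.

5.6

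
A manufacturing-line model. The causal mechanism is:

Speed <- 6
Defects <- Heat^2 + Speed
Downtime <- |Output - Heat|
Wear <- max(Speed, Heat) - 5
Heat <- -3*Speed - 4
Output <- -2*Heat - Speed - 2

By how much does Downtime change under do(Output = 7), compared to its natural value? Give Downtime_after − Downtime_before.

-29

The intervention breaks the incoming arrows to Output: Output <- -2*Heat - Speed - 2 no longer applies, and Output = 7.
Heat = -3*Speed - 4  [with Speed=6]  = -22
Downtime = |Output - Heat|  [with Output=7, Heat=-22]  = 29
Without intervention: Heat = -3*Speed - 4  [with Speed=6]  = -22; Output = -2*Heat - Speed - 2  [with Heat=-22, Speed=6]  = 36; Downtime = |Output - Heat|  [with Output=36, Heat=-22]  = 58.
Change = 29 − 58 = -29.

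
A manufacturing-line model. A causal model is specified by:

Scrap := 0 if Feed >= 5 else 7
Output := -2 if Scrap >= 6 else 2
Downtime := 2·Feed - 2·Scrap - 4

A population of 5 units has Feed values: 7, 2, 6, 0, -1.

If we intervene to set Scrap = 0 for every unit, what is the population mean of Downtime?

1.6

The intervention sets Scrap=0 in all 5 units regardless of Feed. Recomputing Downtime per unit gives 10, 0, 8, -4, -6; average 1.6.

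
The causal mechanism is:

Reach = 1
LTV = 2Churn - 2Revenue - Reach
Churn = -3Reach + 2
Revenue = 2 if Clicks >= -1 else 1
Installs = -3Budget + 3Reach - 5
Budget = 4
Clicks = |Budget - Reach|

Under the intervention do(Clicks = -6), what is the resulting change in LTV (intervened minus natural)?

The intervention breaks the incoming arrows to Clicks: Clicks = |Budget - Reach| no longer applies, and Clicks = -6.
Churn = -3Reach + 2  [with Reach=1]  = -1
Revenue = 2 if Clicks >= -1 else 1  [with Clicks=-6]  = 1
LTV = 2Churn - 2Revenue - Reach  [with Churn=-1, Revenue=1, Reach=1]  = -5
Without intervention: Clicks = |Budget - Reach|  [with Budget=4, Reach=1]  = 3; Churn = -3Reach + 2  [with Reach=1]  = -1; Revenue = 2 if Clicks >= -1 else 1  [with Clicks=3]  = 2; LTV = 2Churn - 2Revenue - Reach  [with Churn=-1, Revenue=2, Reach=1]  = -7.
Change = -5 − (-7) = 2.

2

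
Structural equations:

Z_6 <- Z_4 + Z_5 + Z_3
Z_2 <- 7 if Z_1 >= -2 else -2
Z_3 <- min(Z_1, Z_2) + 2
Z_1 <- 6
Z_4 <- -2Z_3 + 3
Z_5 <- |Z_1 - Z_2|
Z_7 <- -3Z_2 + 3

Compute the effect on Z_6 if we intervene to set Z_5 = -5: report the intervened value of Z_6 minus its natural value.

-6

The intervention breaks the incoming arrows to Z_5: Z_5 <- |Z_1 - Z_2| no longer applies, and Z_5 = -5.
Z_2 = 7 if Z_1 >= -2 else -2  [with Z_1=6]  = 7
Z_3 = min(Z_1, Z_2) + 2  [with Z_1=6, Z_2=7]  = 8
Z_4 = -2Z_3 + 3  [with Z_3=8]  = -13
Z_6 = Z_4 + Z_5 + Z_3  [with Z_4=-13, Z_5=-5, Z_3=8]  = -10
Without intervention: Z_2 = 7 if Z_1 >= -2 else -2  [with Z_1=6]  = 7; Z_3 = min(Z_1, Z_2) + 2  [with Z_1=6, Z_2=7]  = 8; Z_4 = -2Z_3 + 3  [with Z_3=8]  = -13; Z_5 = |Z_1 - Z_2|  [with Z_1=6, Z_2=7]  = 1; Z_6 = Z_4 + Z_5 + Z_3  [with Z_4=-13, Z_5=1, Z_3=8]  = -4.
Change = -10 − (-4) = -6.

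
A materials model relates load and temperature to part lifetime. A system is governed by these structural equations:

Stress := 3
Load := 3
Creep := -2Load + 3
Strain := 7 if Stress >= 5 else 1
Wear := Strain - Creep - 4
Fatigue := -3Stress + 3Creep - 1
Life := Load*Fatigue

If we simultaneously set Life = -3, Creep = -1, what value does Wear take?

Under do(Life = -3, Creep = -1), each intervened variable's structural equation is replaced by its fixed value.
Strain = 7 if Stress >= 5 else 1  [with Stress=3]  = 1
Wear = Strain - Creep - 4  [with Strain=1, Creep=-1]  = -2

-2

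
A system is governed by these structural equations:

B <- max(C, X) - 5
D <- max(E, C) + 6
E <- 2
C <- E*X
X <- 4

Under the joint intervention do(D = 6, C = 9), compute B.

4

The joint intervention fixes D = 6, C = 9, removing each variable's own equation.
B = max(C, X) - 5  [with C=9, X=4]  = 4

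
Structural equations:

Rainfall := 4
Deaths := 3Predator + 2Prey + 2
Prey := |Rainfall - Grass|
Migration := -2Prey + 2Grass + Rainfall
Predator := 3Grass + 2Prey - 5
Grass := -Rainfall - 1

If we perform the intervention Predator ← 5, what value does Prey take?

Under do(Predator=5), the mechanism Predator := 3Grass + 2Prey - 5 is discarded; Predator is fixed at 5.
Since Prey is not a descendant of the intervened variable, it is unaffected.
Grass = -Rainfall - 1  [with Rainfall=4]  = -5
Prey = |Rainfall - Grass|  [with Rainfall=4, Grass=-5]  = 9

9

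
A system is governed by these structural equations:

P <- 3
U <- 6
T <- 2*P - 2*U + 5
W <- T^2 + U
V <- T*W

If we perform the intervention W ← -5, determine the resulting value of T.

Under do(W=-5), the mechanism W <- T^2 + U is discarded; W is fixed at -5.
Since T is not a descendant of the intervened variable, it is unaffected.
T = 2*P - 2*U + 5  [with P=3, U=6]  = -1

-1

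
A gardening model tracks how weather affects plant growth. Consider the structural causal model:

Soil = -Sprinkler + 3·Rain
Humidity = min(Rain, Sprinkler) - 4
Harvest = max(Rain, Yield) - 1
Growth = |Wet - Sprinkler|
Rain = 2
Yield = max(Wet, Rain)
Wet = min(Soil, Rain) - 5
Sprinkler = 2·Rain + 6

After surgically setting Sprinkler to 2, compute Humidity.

-2

Under do(Sprinkler=2), the mechanism Sprinkler = 2·Rain + 6 is discarded; Sprinkler is fixed at 2.
Humidity = min(Rain, Sprinkler) - 4  [with Rain=2, Sprinkler=2]  = -2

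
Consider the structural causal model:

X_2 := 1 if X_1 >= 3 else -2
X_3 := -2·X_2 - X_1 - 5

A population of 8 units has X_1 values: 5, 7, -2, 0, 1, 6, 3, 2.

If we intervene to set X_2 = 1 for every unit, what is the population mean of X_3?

Under do(X_2=1), X_2's equation is replaced by X_2=1 for every unit. Per-unit X_3: -12, -14, -5, -7, -8, -13, -10, -9. Mean = -9.75.

-9.75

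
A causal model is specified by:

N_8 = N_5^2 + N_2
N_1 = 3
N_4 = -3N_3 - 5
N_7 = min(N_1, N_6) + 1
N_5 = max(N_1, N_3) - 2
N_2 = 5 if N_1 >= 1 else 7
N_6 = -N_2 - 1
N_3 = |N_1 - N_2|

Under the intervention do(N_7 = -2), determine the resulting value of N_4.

Under do(N_7=-2), the mechanism N_7 = min(N_1, N_6) + 1 is discarded; N_7 is fixed at -2.
Since N_4 is not a descendant of the intervened variable, it is unaffected.
N_2 = 5 if N_1 >= 1 else 7  [with N_1=3]  = 5
N_3 = |N_1 - N_2|  [with N_1=3, N_2=5]  = 2
N_4 = -3N_3 - 5  [with N_3=2]  = -11

-11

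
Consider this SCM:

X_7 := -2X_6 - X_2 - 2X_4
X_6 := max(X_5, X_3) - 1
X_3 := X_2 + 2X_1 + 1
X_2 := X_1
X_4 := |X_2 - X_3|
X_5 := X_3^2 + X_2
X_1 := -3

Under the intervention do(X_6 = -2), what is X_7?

Intervening sets X_6 = -2 and removes its equation (X_6 := max(X_5, X_3) - 1).
X_2 = X_1  [with X_1=-3]  = -3
X_3 = X_2 + 2X_1 + 1  [with X_2=-3, X_1=-3]  = -8
X_4 = |X_2 - X_3|  [with X_2=-3, X_3=-8]  = 5
X_7 = -2X_6 - X_2 - 2X_4  [with X_6=-2, X_2=-3, X_4=5]  = -3

-3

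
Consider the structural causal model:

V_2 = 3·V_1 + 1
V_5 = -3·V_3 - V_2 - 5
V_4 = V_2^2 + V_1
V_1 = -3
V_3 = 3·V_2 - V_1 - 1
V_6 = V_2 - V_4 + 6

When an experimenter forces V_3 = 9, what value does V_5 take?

do(V_3=9) replaces the equation V_3 = 3·V_2 - V_1 - 1 with the constant V_3 = 9.
V_2 = 3·V_1 + 1  [with V_1=-3]  = -8
V_5 = -3·V_3 - V_2 - 5  [with V_3=9, V_2=-8]  = -24

-24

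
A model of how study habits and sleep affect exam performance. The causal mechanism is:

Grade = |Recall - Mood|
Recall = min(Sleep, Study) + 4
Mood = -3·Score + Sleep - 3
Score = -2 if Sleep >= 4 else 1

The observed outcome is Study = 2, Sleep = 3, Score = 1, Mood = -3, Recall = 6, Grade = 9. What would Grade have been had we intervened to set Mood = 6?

Under do(Mood=6), the mechanism Mood = -3·Score + Sleep - 3 is discarded; Mood is fixed at 6.
Recall = min(Sleep, Study) + 4  [with Sleep=3, Study=2]  = 6
Grade = |Recall - Mood|  [with Recall=6, Mood=6]  = 0

0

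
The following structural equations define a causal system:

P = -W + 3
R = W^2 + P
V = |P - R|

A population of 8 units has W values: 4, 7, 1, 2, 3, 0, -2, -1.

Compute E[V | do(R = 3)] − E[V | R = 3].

Every unit gets R=3 under the intervention. V values become 4, 7, 1, 2, 3, 0, 2, 1; E[V|do(R=3)] = 2.5.
E[V|R=3] averages over only the 2 units with R=3 (W = 1, 0): V = 1, 0, mean 0.5.
Difference = 2.5 − 0.5 = 2.

2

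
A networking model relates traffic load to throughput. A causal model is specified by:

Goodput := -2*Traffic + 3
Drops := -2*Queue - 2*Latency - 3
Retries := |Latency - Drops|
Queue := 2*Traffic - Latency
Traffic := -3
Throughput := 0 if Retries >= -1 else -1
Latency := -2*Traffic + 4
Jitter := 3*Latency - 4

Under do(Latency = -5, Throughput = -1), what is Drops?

Under do(Latency = -5, Throughput = -1), each intervened variable's structural equation is replaced by its fixed value.
Queue = 2*Traffic - Latency  [with Traffic=-3, Latency=-5]  = -1
Drops = -2*Queue - 2*Latency - 3  [with Queue=-1, Latency=-5]  = 9

9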